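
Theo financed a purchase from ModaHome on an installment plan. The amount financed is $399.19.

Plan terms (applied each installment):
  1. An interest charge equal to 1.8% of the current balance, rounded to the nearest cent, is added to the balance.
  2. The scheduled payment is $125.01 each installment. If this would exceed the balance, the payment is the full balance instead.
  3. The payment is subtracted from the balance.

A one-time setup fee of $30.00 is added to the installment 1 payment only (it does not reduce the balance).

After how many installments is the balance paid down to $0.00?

4

Installment 1: opening $399.19; interest $7.19 → $406.38; payment $125.01 (+ $30.00 fee); balance $281.37
Installment 2: opening $281.37; interest $5.06 → $286.43; payment $125.01; balance $161.42
Installment 3: opening $161.42; interest $2.91 → $164.33; payment $125.01; balance $39.32
Installment 4: opening $39.32; interest $0.71 → $40.03; payment $40.03; balance $0.00
Balance reaches $0.00 in installment 4.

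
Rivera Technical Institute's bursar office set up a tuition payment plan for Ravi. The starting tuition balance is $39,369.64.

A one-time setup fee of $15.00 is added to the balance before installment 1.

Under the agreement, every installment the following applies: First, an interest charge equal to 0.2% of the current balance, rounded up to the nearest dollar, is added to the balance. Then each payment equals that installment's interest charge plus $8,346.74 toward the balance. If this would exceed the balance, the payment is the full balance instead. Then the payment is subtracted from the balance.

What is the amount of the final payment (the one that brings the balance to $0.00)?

# | Opening | Interest | Payment | End bal
1 | $39,384.64 | $79.00 | $8,425.74 | $31,037.90
2 | $31,037.90 | $63.00 | $8,409.74 | $22,691.16
3 | $22,691.16 | $46.00 | $8,392.74 | $14,344.42
4 | $14,344.42 | $29.00 | $8,375.74 | $5,997.68
5 | $5,997.68 | $12.00 | $6,009.68 | $0.00

$6,009.68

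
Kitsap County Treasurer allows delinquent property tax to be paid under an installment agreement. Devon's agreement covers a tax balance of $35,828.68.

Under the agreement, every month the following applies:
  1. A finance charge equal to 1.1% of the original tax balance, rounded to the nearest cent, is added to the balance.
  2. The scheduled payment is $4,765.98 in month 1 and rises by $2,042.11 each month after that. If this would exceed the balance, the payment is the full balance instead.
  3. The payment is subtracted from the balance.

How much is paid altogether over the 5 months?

$37,799.28

Month 1: opening $35,828.68; interest $394.12 → $36,222.80; payment $4,765.98; balance $31,456.82
Month 2: opening $31,456.82; interest $394.12 → $31,850.94; payment $6,808.09; balance $25,042.85
Month 3: opening $25,042.85; interest $394.12 → $25,436.97; payment $8,850.20; balance $16,586.77
Month 4: opening $16,586.77; interest $394.12 → $16,980.89; payment $10,892.31; balance $6,088.58
Month 5: opening $6,088.58; interest $394.12 → $6,482.70; payment $6,482.70; balance $0.00
Total paid: $37,799.28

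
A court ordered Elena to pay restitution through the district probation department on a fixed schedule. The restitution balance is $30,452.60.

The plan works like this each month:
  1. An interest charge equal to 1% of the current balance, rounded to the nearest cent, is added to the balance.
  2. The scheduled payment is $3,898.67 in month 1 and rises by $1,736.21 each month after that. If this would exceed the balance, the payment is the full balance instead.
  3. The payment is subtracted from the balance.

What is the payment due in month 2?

Month 1: $30,452.60 +$304.53 interest = $30,757.13; pay $3,898.67 → $26,858.46
Month 2: $26,858.46 +$268.58 interest = $27,127.04; pay $5,634.88 → $21,492.16

$5,634.88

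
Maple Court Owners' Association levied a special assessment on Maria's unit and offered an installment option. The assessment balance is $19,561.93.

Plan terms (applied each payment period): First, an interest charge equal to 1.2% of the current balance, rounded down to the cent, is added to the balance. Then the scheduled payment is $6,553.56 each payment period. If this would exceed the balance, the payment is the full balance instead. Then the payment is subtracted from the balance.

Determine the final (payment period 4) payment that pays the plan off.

Payment period 1: opening $19,561.93; interest $234.74 → $19,796.67; payment $6,553.56; balance $13,243.11
Payment period 2: opening $13,243.11; interest $158.91 → $13,402.02; payment $6,553.56; balance $6,848.46
Payment period 3: opening $6,848.46; interest $82.18 → $6,930.64; payment $6,553.56; balance $377.08
Payment period 4: opening $377.08; interest $4.52 → $381.60; payment $381.60; balance $0.00

$381.60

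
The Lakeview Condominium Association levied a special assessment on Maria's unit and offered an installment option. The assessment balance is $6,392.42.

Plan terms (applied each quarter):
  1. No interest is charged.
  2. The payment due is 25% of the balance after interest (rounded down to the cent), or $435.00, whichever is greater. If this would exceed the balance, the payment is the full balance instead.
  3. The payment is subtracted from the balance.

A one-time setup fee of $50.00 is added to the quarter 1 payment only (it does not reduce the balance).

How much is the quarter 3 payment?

Quarter 1: $6,392.42 − $1,598.10 (+ $50.00 fee) → $4,794.32
Quarter 2: $4,794.32 − $1,198.58 → $3,595.74
Quarter 3: $3,595.74 − $898.93 → $2,696.81

$898.93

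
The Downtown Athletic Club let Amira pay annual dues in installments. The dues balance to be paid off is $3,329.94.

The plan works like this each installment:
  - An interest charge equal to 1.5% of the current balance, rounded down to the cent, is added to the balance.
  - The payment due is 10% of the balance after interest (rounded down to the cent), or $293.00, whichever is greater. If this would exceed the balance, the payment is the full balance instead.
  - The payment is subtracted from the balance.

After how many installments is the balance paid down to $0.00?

13

Installment 1: $3,329.94 +$49.94 interest = $3,379.88; pay $337.98 → $3,041.90
Installment 2: $3,041.90 +$45.62 interest = $3,087.52; pay $308.75 → $2,778.77
Installment 3: $2,778.77 +$41.68 interest = $2,820.45; pay $293.00 → $2,527.45
Installment 4: $2,527.45 +$37.91 interest = $2,565.36; pay $293.00 → $2,272.36
Installment 5: $2,272.36 +$34.08 interest = $2,306.44; pay $293.00 → $2,013.44
Installment 6: $2,013.44 +$30.20 interest = $2,043.64; pay $293.00 → $1,750.64
Installment 7: $1,750.64 +$26.25 interest = $1,776.89; pay $293.00 → $1,483.89
Installment 8: $1,483.89 +$22.25 interest = $1,506.14; pay $293.00 → $1,213.14
Installment 9: $1,213.14 +$18.19 interest = $1,231.33; pay $293.00 → $938.33
Installment 10: $938.33 +$14.07 interest = $952.40; pay $293.00 → $659.40
Installment 11: $659.40 +$9.89 interest = $669.29; pay $293.00 → $376.29
Installment 12: $376.29 +$5.64 interest = $381.93; pay $293.00 → $88.93
Installment 13: $88.93 +$1.33 interest = $90.26; pay $90.26 → $0.00
Balance reaches $0.00 in installment 13.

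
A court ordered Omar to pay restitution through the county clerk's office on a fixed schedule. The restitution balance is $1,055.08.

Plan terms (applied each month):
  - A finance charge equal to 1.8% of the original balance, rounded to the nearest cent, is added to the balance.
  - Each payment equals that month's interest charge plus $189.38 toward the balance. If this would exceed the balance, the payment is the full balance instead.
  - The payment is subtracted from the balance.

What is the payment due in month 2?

Month 1: opening $1,055.08; interest $18.99 → $1,074.07; payment $208.37; balance $865.70
Month 2: opening $865.70; interest $18.99 → $884.69; payment $208.37; balance $676.32

$208.37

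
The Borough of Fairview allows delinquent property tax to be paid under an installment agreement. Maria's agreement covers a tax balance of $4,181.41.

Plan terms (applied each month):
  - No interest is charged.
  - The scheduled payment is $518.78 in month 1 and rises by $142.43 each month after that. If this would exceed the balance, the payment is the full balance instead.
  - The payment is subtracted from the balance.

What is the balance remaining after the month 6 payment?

$0.00

# | Opening | Payment | End bal
1 | $4,181.41 | $518.78 | $3,662.63
2 | $3,662.63 | $661.21 | $3,001.42
3 | $3,001.42 | $803.64 | $2,197.78
4 | $2,197.78 | $946.07 | $1,251.71
5 | $1,251.71 | $1,088.50 | $163.21
6 | $163.21 | $163.21 | $0.00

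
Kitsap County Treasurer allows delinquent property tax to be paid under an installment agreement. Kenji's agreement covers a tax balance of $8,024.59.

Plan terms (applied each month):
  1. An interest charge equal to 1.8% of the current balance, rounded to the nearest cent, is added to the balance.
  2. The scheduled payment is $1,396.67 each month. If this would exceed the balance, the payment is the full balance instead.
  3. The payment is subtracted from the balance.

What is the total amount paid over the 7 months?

Month 1: $8,024.59 +$144.44 interest = $8,169.03; pay $1,396.67 → $6,772.36
Month 2: $6,772.36 +$121.90 interest = $6,894.26; pay $1,396.67 → $5,497.59
Month 3: $5,497.59 +$98.96 interest = $5,596.55; pay $1,396.67 → $4,199.88
Month 4: $4,199.88 +$75.60 interest = $4,275.48; pay $1,396.67 → $2,878.81
Month 5: $2,878.81 +$51.82 interest = $2,930.63; pay $1,396.67 → $1,533.96
Month 6: $1,533.96 +$27.61 interest = $1,561.57; pay $1,396.67 → $164.90
Month 7: $164.90 +$2.97 interest = $167.87; pay $167.87 → $0.00
Total paid: $8,547.89

$8,547.89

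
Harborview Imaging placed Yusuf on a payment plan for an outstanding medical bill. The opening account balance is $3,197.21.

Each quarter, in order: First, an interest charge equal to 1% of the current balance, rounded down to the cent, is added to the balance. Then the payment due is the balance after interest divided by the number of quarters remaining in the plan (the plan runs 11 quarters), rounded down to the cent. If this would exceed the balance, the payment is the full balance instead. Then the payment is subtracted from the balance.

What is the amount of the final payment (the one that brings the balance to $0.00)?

$324.27

# | Opening | Interest | Payment | End bal
1 | $3,197.21 | $31.97 | $293.56 | $2,935.62
2 | $2,935.62 | $29.35 | $296.49 | $2,668.48
3 | $2,668.48 | $26.68 | $299.46 | $2,395.70
4 | $2,395.70 | $23.95 | $302.45 | $2,117.20
5 | $2,117.20 | $21.17 | $305.48 | $1,832.89
6 | $1,832.89 | $18.32 | $308.53 | $1,542.68
7 | $1,542.68 | $15.42 | $311.62 | $1,246.48
8 | $1,246.48 | $12.46 | $314.73 | $944.21
9 | $944.21 | $9.44 | $317.88 | $635.77
10 | $635.77 | $6.35 | $321.06 | $321.06
11 | $321.06 | $3.21 | $324.27 | $0.00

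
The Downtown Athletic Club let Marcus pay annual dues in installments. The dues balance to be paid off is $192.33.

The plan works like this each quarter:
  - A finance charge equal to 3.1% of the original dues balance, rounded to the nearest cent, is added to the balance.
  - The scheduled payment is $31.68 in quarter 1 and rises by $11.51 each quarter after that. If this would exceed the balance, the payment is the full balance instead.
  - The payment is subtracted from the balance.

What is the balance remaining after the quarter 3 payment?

$80.64

Quarter 1: opening $192.33; interest $5.96 → $198.29; payment $31.68; balance $166.61
Quarter 2: opening $166.61; interest $5.96 → $172.57; payment $43.19; balance $129.38
Quarter 3: opening $129.38; interest $5.96 → $135.34; payment $54.70; balance $80.64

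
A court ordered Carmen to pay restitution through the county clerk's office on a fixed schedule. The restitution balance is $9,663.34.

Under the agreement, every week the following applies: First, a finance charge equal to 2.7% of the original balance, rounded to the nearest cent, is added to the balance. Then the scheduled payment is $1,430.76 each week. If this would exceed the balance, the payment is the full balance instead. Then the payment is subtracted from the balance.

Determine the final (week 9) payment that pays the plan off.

$565.45

Week 1: opening $9,663.34; interest $260.91 → $9,924.25; payment $1,430.76; balance $8,493.49
Week 2: opening $8,493.49; interest $260.91 → $8,754.40; payment $1,430.76; balance $7,323.64
Week 3: opening $7,323.64; interest $260.91 → $7,584.55; payment $1,430.76; balance $6,153.79
Week 4: opening $6,153.79; interest $260.91 → $6,414.70; payment $1,430.76; balance $4,983.94
Week 5: opening $4,983.94; interest $260.91 → $5,244.85; payment $1,430.76; balance $3,814.09
Week 6: opening $3,814.09; interest $260.91 → $4,075.00; payment $1,430.76; balance $2,644.24
Week 7: opening $2,644.24; interest $260.91 → $2,905.15; payment $1,430.76; balance $1,474.39
Week 8: opening $1,474.39; interest $260.91 → $1,735.30; payment $1,430.76; balance $304.54
Week 9: opening $304.54; interest $260.91 → $565.45; payment $565.45; balance $0.00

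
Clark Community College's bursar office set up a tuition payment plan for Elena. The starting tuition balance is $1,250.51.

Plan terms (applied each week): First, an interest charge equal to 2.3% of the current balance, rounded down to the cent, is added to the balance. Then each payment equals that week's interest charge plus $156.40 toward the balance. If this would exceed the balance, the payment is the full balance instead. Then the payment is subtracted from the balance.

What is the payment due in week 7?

$163.57

# | Opening | Interest | Payment | End bal
1 | $1,250.51 | $28.76 | $185.16 | $1,094.11
2 | $1,094.11 | $25.16 | $181.56 | $937.71
3 | $937.71 | $21.56 | $177.96 | $781.31
4 | $781.31 | $17.97 | $174.37 | $624.91
5 | $624.91 | $14.37 | $170.77 | $468.51
6 | $468.51 | $10.77 | $167.17 | $312.11
7 | $312.11 | $7.17 | $163.57 | $155.71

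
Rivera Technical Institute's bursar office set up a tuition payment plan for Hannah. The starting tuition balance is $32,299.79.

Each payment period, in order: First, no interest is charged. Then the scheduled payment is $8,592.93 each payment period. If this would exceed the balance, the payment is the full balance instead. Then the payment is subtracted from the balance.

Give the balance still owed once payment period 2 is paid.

# | Opening | Payment | End bal
1 | $32,299.79 | $8,592.93 | $23,706.86
2 | $23,706.86 | $8,592.93 | $15,113.93

$15,113.93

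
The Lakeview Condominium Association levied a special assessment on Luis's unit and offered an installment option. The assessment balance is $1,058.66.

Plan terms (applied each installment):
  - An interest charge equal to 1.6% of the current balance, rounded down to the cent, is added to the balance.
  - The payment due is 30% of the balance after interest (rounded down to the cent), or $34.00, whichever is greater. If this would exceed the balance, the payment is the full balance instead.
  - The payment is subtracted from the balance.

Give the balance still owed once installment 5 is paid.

$192.63

# | Opening | Interest | Payment | End bal
1 | $1,058.66 | $16.93 | $322.67 | $752.92
2 | $752.92 | $12.04 | $229.48 | $535.48
3 | $535.48 | $8.56 | $163.21 | $380.83
4 | $380.83 | $6.09 | $116.07 | $270.85
5 | $270.85 | $4.33 | $82.55 | $192.63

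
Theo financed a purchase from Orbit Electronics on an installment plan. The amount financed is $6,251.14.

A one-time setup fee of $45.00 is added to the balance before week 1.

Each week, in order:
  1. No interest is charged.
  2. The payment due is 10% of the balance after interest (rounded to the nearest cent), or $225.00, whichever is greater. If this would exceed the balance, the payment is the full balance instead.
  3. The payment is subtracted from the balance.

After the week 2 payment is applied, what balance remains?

# | Opening | Payment | End bal
1 | $6,296.14 | $629.61 | $5,666.53
2 | $5,666.53 | $566.65 | $5,099.88

$5,099.88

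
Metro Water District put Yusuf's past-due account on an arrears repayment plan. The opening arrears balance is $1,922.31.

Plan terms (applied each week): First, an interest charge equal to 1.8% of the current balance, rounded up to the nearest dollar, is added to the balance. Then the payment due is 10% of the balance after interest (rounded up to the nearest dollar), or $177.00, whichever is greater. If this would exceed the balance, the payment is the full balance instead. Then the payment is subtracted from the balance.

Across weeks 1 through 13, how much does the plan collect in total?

$2,161.31

Week 1: $1,922.31 +$35.00 interest = $1,957.31; pay $196.00 → $1,761.31
Week 2: $1,761.31 +$32.00 interest = $1,793.31; pay $180.00 → $1,613.31
Week 3: $1,613.31 +$30.00 interest = $1,643.31; pay $177.00 → $1,466.31
Week 4: $1,466.31 +$27.00 interest = $1,493.31; pay $177.00 → $1,316.31
Week 5: $1,316.31 +$24.00 interest = $1,340.31; pay $177.00 → $1,163.31
Week 6: $1,163.31 +$21.00 interest = $1,184.31; pay $177.00 → $1,007.31
Week 7: $1,007.31 +$19.00 interest = $1,026.31; pay $177.00 → $849.31
Week 8: $849.31 +$16.00 interest = $865.31; pay $177.00 → $688.31
Week 9: $688.31 +$13.00 interest = $701.31; pay $177.00 → $524.31
Week 10: $524.31 +$10.00 interest = $534.31; pay $177.00 → $357.31
Week 11: $357.31 +$7.00 interest = $364.31; pay $177.00 → $187.31
Week 12: $187.31 +$4.00 interest = $191.31; pay $177.00 → $14.31
Week 13: $14.31 +$1.00 interest = $15.31; pay $15.31 → $0.00
Total paid: $2,161.31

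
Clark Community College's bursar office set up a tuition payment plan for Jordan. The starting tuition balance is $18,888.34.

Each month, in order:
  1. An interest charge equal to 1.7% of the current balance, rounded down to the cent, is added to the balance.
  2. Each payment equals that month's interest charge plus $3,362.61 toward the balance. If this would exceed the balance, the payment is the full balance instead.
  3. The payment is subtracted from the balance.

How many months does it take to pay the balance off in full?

Month 1: opening $18,888.34; interest $321.10 → $19,209.44; payment $3,683.71; balance $15,525.73
Month 2: opening $15,525.73; interest $263.93 → $15,789.66; payment $3,626.54; balance $12,163.12
Month 3: opening $12,163.12; interest $206.77 → $12,369.89; payment $3,569.38; balance $8,800.51
Month 4: opening $8,800.51; interest $149.60 → $8,950.11; payment $3,512.21; balance $5,437.90
Month 5: opening $5,437.90; interest $92.44 → $5,530.34; payment $3,455.05; balance $2,075.29
Month 6: opening $2,075.29; interest $35.27 → $2,110.56; payment $2,110.56; balance $0.00
Balance reaches $0.00 in month 6.

6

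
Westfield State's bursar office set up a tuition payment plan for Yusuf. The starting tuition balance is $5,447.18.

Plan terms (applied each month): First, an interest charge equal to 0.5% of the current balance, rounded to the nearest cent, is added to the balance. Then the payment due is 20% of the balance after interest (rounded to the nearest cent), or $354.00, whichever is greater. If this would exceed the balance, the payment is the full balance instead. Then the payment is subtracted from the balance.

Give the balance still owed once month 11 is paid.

$0.00

Month 1: opening $5,447.18; interest $27.24 → $5,474.42; payment $1,094.88; balance $4,379.54
Month 2: opening $4,379.54; interest $21.90 → $4,401.44; payment $880.29; balance $3,521.15
Month 3: opening $3,521.15; interest $17.61 → $3,538.76; payment $707.75; balance $2,831.01
Month 4: opening $2,831.01; interest $14.16 → $2,845.17; payment $569.03; balance $2,276.14
Month 5: opening $2,276.14; interest $11.38 → $2,287.52; payment $457.50; balance $1,830.02
Month 6: opening $1,830.02; interest $9.15 → $1,839.17; payment $367.83; balance $1,471.34
Month 7: opening $1,471.34; interest $7.36 → $1,478.70; payment $354.00; balance $1,124.70
Month 8: opening $1,124.70; interest $5.62 → $1,130.32; payment $354.00; balance $776.32
Month 9: opening $776.32; interest $3.88 → $780.20; payment $354.00; balance $426.20
Month 10: opening $426.20; interest $2.13 → $428.33; payment $354.00; balance $74.33
Month 11: opening $74.33; interest $0.37 → $74.70; payment $74.70; balance $0.00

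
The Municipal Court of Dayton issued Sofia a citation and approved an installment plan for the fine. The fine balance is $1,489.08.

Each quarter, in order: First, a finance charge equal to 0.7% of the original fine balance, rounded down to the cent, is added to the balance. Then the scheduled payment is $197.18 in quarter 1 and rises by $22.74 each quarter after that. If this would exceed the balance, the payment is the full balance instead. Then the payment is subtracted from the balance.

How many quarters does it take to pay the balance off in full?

Quarter 1: $1,489.08 +$10.42 interest = $1,499.50; pay $197.18 → $1,302.32
Quarter 2: $1,302.32 +$10.42 interest = $1,312.74; pay $219.92 → $1,092.82
Quarter 3: $1,092.82 +$10.42 interest = $1,103.24; pay $242.66 → $860.58
Quarter 4: $860.58 +$10.42 interest = $871.00; pay $265.40 → $605.60
Quarter 5: $605.60 +$10.42 interest = $616.02; pay $288.14 → $327.88
Quarter 6: $327.88 +$10.42 interest = $338.30; pay $310.88 → $27.42
Quarter 7: $27.42 +$10.42 interest = $37.84; pay $37.84 → $0.00
Balance reaches $0.00 in quarter 7.

7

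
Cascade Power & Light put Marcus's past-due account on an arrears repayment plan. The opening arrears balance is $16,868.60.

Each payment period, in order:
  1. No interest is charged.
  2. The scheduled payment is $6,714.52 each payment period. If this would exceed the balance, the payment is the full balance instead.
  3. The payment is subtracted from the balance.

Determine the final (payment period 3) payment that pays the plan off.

$3,439.56

# | Opening | Payment | End bal
1 | $16,868.60 | $6,714.52 | $10,154.08
2 | $10,154.08 | $6,714.52 | $3,439.56
3 | $3,439.56 | $3,439.56 | $0.00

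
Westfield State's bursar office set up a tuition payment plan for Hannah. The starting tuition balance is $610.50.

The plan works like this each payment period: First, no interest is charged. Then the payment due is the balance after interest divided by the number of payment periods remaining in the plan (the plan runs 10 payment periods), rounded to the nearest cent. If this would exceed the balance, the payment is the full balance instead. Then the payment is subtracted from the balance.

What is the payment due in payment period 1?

$61.05

Payment period 1: opening $610.50; payment $61.05; balance $549.45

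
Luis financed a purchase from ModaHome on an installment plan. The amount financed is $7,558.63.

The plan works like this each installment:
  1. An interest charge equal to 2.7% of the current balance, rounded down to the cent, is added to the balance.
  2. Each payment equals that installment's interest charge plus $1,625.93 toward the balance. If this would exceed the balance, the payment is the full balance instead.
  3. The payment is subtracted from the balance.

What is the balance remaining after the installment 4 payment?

$1,054.91

# | Opening | Interest | Payment | End bal
1 | $7,558.63 | $204.08 | $1,830.01 | $5,932.70
2 | $5,932.70 | $160.18 | $1,786.11 | $4,306.77
3 | $4,306.77 | $116.28 | $1,742.21 | $2,680.84
4 | $2,680.84 | $72.38 | $1,698.31 | $1,054.91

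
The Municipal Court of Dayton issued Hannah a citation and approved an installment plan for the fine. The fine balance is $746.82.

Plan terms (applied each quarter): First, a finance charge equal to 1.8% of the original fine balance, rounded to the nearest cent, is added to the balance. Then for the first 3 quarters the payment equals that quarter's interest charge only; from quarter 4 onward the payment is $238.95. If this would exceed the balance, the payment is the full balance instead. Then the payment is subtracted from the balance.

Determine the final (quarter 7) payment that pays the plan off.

Quarter 1: opening $746.82; interest $13.44 → $760.26; payment $13.44; balance $746.82
Quarter 2: opening $746.82; interest $13.44 → $760.26; payment $13.44; balance $746.82
Quarter 3: opening $746.82; interest $13.44 → $760.26; payment $13.44; balance $746.82
Quarter 4: opening $746.82; interest $13.44 → $760.26; payment $238.95; balance $521.31
Quarter 5: opening $521.31; interest $13.44 → $534.75; payment $238.95; balance $295.80
Quarter 6: opening $295.80; interest $13.44 → $309.24; payment $238.95; balance $70.29
Quarter 7: opening $70.29; interest $13.44 → $83.73; payment $83.73; balance $0.00

$83.73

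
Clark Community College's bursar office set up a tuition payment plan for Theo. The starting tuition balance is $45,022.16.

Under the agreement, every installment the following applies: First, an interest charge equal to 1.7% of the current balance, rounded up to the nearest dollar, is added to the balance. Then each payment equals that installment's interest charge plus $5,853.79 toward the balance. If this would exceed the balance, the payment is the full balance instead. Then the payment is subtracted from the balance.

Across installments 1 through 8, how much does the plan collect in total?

$48,362.16

Installment 1: $45,022.16 +$766.00 interest = $45,788.16; pay $6,619.79 → $39,168.37
Installment 2: $39,168.37 +$666.00 interest = $39,834.37; pay $6,519.79 → $33,314.58
Installment 3: $33,314.58 +$567.00 interest = $33,881.58; pay $6,420.79 → $27,460.79
Installment 4: $27,460.79 +$467.00 interest = $27,927.79; pay $6,320.79 → $21,607.00
Installment 5: $21,607.00 +$368.00 interest = $21,975.00; pay $6,221.79 → $15,753.21
Installment 6: $15,753.21 +$268.00 interest = $16,021.21; pay $6,121.79 → $9,899.42
Installment 7: $9,899.42 +$169.00 interest = $10,068.42; pay $6,022.79 → $4,045.63
Installment 8: $4,045.63 +$69.00 interest = $4,114.63; pay $4,114.63 → $0.00
Total paid: $48,362.16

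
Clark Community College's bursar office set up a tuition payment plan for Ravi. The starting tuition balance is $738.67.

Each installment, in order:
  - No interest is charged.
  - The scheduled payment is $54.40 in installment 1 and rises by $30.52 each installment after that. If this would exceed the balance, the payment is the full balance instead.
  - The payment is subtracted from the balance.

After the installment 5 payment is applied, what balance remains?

$161.47

# | Opening | Payment | End bal
1 | $738.67 | $54.40 | $684.27
2 | $684.27 | $84.92 | $599.35
3 | $599.35 | $115.44 | $483.91
4 | $483.91 | $145.96 | $337.95
5 | $337.95 | $176.48 | $161.47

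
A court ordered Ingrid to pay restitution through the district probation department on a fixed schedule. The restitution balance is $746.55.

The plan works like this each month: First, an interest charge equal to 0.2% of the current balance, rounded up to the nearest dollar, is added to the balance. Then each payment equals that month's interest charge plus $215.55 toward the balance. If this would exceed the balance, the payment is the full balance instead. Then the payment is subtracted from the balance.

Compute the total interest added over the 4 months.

Month 1: $746.55 +$2.00 interest = $748.55; pay $217.55 → $531.00
Month 2: $531.00 +$2.00 interest = $533.00; pay $217.55 → $315.45
Month 3: $315.45 +$1.00 interest = $316.45; pay $216.55 → $99.90
Month 4: $99.90 +$1.00 interest = $100.90; pay $100.90 → $0.00
Total interest: $2.00 + $2.00 + $1.00 + $1.00 = $6.00

$6.00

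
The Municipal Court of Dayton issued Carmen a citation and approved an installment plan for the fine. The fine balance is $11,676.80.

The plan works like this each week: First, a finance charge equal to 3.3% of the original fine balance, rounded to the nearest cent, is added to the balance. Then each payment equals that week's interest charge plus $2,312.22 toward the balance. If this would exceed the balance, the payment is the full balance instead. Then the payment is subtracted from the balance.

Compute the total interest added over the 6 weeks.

$2,311.98

# | Opening | Interest | Payment | End bal
1 | $11,676.80 | $385.33 | $2,697.55 | $9,364.58
2 | $9,364.58 | $385.33 | $2,697.55 | $7,052.36
3 | $7,052.36 | $385.33 | $2,697.55 | $4,740.14
4 | $4,740.14 | $385.33 | $2,697.55 | $2,427.92
5 | $2,427.92 | $385.33 | $2,697.55 | $115.70
6 | $115.70 | $385.33 | $501.03 | $0.00
Total interest: $385.33 + $385.33 + $385.33 + $385.33 + $385.33 + $385.33 = $2,311.98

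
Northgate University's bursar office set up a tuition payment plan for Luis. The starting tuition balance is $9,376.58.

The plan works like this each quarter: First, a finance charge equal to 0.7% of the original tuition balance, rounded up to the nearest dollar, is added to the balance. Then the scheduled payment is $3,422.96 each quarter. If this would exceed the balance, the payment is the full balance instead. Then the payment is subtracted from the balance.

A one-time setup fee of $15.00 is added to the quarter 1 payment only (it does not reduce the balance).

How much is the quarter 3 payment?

# | Opening | Interest | Payment | Fee | End bal
1 | $9,376.58 | $66.00 | $3,422.96 | $15.00 | $6,019.62
2 | $6,019.62 | $66.00 | $3,422.96 | — | $2,662.66
3 | $2,662.66 | $66.00 | $2,728.66 | — | $0.00

$2,728.66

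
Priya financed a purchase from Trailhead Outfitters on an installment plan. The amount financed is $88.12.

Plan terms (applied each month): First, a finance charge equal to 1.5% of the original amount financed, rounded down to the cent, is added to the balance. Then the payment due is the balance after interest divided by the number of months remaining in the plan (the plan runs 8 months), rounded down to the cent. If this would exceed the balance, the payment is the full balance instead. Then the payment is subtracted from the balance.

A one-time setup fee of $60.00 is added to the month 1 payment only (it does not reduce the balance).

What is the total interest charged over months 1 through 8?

$10.56

# | Opening | Interest | Payment | Fee | End bal
1 | $88.12 | $1.32 | $11.18 | $60.00 | $78.26
2 | $78.26 | $1.32 | $11.36 | — | $68.22
3 | $68.22 | $1.32 | $11.59 | — | $57.95
4 | $57.95 | $1.32 | $11.85 | — | $47.42
5 | $47.42 | $1.32 | $12.18 | — | $36.56
6 | $36.56 | $1.32 | $12.62 | — | $25.26
7 | $25.26 | $1.32 | $13.29 | — | $13.29
8 | $13.29 | $1.32 | $14.61 | — | $0.00
Total interest: $1.32 + $1.32 + $1.32 + $1.32 + $1.32 + $1.32 + $1.32 + $1.32 = $10.56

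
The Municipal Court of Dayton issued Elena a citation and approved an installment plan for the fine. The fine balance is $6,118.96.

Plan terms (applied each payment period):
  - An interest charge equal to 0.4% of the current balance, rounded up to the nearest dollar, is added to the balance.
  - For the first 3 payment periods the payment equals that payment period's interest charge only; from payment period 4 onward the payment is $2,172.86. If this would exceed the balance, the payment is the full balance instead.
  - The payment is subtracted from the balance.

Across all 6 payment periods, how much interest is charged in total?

# | Opening | Interest | Payment | End bal
1 | $6,118.96 | $25.00 | $25.00 | $6,118.96
2 | $6,118.96 | $25.00 | $25.00 | $6,118.96
3 | $6,118.96 | $25.00 | $25.00 | $6,118.96
4 | $6,118.96 | $25.00 | $2,172.86 | $3,971.10
5 | $3,971.10 | $16.00 | $2,172.86 | $1,814.24
6 | $1,814.24 | $8.00 | $1,822.24 | $0.00
Total interest: $25.00 + $25.00 + $25.00 + $25.00 + $16.00 + $8.00 = $124.00

$124.00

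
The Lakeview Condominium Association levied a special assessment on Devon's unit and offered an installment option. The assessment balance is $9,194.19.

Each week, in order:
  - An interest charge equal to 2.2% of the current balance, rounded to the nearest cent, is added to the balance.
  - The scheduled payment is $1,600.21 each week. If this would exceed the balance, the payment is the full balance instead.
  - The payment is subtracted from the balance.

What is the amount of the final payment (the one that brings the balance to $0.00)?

$338.77

Week 1: $9,194.19 +$202.27 interest = $9,396.46; pay $1,600.21 → $7,796.25
Week 2: $7,796.25 +$171.52 interest = $7,967.77; pay $1,600.21 → $6,367.56
Week 3: $6,367.56 +$140.09 interest = $6,507.65; pay $1,600.21 → $4,907.44
Week 4: $4,907.44 +$107.96 interest = $5,015.40; pay $1,600.21 → $3,415.19
Week 5: $3,415.19 +$75.13 interest = $3,490.32; pay $1,600.21 → $1,890.11
Week 6: $1,890.11 +$41.58 interest = $1,931.69; pay $1,600.21 → $331.48
Week 7: $331.48 +$7.29 interest = $338.77; pay $338.77 → $0.00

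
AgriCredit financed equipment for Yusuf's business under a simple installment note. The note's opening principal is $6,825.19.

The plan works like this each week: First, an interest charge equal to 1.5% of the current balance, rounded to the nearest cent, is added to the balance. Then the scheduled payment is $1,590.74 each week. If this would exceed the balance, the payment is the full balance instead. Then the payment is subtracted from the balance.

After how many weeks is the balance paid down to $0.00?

5

# | Opening | Interest | Payment | End bal
1 | $6,825.19 | $102.38 | $1,590.74 | $5,336.83
2 | $5,336.83 | $80.05 | $1,590.74 | $3,826.14
3 | $3,826.14 | $57.39 | $1,590.74 | $2,292.79
4 | $2,292.79 | $34.39 | $1,590.74 | $736.44
5 | $736.44 | $11.05 | $747.49 | $0.00
Balance reaches $0.00 in week 5.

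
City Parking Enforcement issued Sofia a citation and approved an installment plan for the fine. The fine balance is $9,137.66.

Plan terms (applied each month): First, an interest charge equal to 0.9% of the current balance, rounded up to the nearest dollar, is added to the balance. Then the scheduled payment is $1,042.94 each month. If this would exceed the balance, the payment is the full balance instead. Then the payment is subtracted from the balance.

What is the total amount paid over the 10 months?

# | Opening | Interest | Payment | End bal
1 | $9,137.66 | $83.00 | $1,042.94 | $8,177.72
2 | $8,177.72 | $74.00 | $1,042.94 | $7,208.78
3 | $7,208.78 | $65.00 | $1,042.94 | $6,230.84
4 | $6,230.84 | $57.00 | $1,042.94 | $5,244.90
5 | $5,244.90 | $48.00 | $1,042.94 | $4,249.96
6 | $4,249.96 | $39.00 | $1,042.94 | $3,246.02
7 | $3,246.02 | $30.00 | $1,042.94 | $2,233.08
8 | $2,233.08 | $21.00 | $1,042.94 | $1,211.14
9 | $1,211.14 | $11.00 | $1,042.94 | $179.20
10 | $179.20 | $2.00 | $181.20 | $0.00
Total paid: $9,567.66

$9,567.66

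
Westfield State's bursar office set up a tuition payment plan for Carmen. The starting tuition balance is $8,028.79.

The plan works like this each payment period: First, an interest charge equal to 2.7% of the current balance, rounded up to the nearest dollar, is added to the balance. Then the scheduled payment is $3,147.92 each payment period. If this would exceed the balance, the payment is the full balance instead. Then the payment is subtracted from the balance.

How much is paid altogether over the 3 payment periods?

$8,440.79

Payment period 1: $8,028.79 +$217.00 interest = $8,245.79; pay $3,147.92 → $5,097.87
Payment period 2: $5,097.87 +$138.00 interest = $5,235.87; pay $3,147.92 → $2,087.95
Payment period 3: $2,087.95 +$57.00 interest = $2,144.95; pay $2,144.95 → $0.00
Total paid: $8,440.79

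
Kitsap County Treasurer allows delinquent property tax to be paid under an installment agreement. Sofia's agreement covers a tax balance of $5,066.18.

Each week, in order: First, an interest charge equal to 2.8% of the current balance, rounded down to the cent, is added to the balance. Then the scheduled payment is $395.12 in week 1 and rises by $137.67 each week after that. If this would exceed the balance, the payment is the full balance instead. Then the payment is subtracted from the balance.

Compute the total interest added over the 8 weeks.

$701.11

Week 1: $5,066.18 +$141.85 interest = $5,208.03; pay $395.12 → $4,812.91
Week 2: $4,812.91 +$134.76 interest = $4,947.67; pay $532.79 → $4,414.88
Week 3: $4,414.88 +$123.61 interest = $4,538.49; pay $670.46 → $3,868.03
Week 4: $3,868.03 +$108.30 interest = $3,976.33; pay $808.13 → $3,168.20
Week 5: $3,168.20 +$88.70 interest = $3,256.90; pay $945.80 → $2,311.10
Week 6: $2,311.10 +$64.71 interest = $2,375.81; pay $1,083.47 → $1,292.34
Week 7: $1,292.34 +$36.18 interest = $1,328.52; pay $1,221.14 → $107.38
Week 8: $107.38 +$3.00 interest = $110.38; pay $110.38 → $0.00
Total interest: $141.85 + $134.76 + $123.61 + $108.30 + $88.70 + $64.71 + $36.18 + $3.00 = $701.11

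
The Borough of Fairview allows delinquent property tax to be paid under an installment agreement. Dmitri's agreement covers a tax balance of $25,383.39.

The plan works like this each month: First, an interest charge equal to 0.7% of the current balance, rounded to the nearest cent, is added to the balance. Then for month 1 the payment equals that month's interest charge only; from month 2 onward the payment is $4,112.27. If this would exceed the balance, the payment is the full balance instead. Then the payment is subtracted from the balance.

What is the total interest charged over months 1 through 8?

Month 1: opening $25,383.39; interest $177.68 → $25,561.07; payment $177.68; balance $25,383.39
Month 2: opening $25,383.39; interest $177.68 → $25,561.07; payment $4,112.27; balance $21,448.80
Month 3: opening $21,448.80; interest $150.14 → $21,598.94; payment $4,112.27; balance $17,486.67
Month 4: opening $17,486.67; interest $122.41 → $17,609.08; payment $4,112.27; balance $13,496.81
Month 5: opening $13,496.81; interest $94.48 → $13,591.29; payment $4,112.27; balance $9,479.02
Month 6: opening $9,479.02; interest $66.35 → $9,545.37; payment $4,112.27; balance $5,433.10
Month 7: opening $5,433.10; interest $38.03 → $5,471.13; payment $4,112.27; balance $1,358.86
Month 8: opening $1,358.86; interest $9.51 → $1,368.37; payment $1,368.37; balance $0.00
Total interest: $177.68 + $177.68 + $150.14 + $122.41 + $94.48 + $66.35 + $38.03 + $9.51 = $836.28

$836.28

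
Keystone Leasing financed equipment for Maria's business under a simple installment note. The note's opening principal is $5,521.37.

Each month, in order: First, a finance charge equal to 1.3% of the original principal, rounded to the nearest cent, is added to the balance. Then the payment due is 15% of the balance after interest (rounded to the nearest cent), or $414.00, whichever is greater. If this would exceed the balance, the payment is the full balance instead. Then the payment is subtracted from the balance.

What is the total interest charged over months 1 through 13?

# | Opening | Interest | Payment | End bal
1 | $5,521.37 | $71.78 | $838.97 | $4,754.18
2 | $4,754.18 | $71.78 | $723.89 | $4,102.07
3 | $4,102.07 | $71.78 | $626.08 | $3,547.77
4 | $3,547.77 | $71.78 | $542.93 | $3,076.62
5 | $3,076.62 | $71.78 | $472.26 | $2,676.14
6 | $2,676.14 | $71.78 | $414.00 | $2,333.92
7 | $2,333.92 | $71.78 | $414.00 | $1,991.70
8 | $1,991.70 | $71.78 | $414.00 | $1,649.48
9 | $1,649.48 | $71.78 | $414.00 | $1,307.26
10 | $1,307.26 | $71.78 | $414.00 | $965.04
11 | $965.04 | $71.78 | $414.00 | $622.82
12 | $622.82 | $71.78 | $414.00 | $280.60
13 | $280.60 | $71.78 | $352.38 | $0.00
Total interest: $71.78 + $71.78 + $71.78 + $71.78 + $71.78 + $71.78 + $71.78 + $71.78 + $71.78 + $71.78 + $71.78 + $71.78 + $71.78 = $933.14

$933.14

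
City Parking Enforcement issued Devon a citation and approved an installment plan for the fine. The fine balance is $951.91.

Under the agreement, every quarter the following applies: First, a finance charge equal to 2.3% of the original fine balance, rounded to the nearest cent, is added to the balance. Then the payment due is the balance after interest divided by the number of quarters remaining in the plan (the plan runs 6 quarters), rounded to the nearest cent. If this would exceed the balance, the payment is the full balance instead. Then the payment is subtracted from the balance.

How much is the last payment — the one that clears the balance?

Quarter 1: opening $951.91; interest $21.89 → $973.80; payment $162.30; balance $811.50
Quarter 2: opening $811.50; interest $21.89 → $833.39; payment $166.68; balance $666.71
Quarter 3: opening $666.71; interest $21.89 → $688.60; payment $172.15; balance $516.45
Quarter 4: opening $516.45; interest $21.89 → $538.34; payment $179.45; balance $358.89
Quarter 5: opening $358.89; interest $21.89 → $380.78; payment $190.39; balance $190.39
Quarter 6: opening $190.39; interest $21.89 → $212.28; payment $212.28; balance $0.00

$212.28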